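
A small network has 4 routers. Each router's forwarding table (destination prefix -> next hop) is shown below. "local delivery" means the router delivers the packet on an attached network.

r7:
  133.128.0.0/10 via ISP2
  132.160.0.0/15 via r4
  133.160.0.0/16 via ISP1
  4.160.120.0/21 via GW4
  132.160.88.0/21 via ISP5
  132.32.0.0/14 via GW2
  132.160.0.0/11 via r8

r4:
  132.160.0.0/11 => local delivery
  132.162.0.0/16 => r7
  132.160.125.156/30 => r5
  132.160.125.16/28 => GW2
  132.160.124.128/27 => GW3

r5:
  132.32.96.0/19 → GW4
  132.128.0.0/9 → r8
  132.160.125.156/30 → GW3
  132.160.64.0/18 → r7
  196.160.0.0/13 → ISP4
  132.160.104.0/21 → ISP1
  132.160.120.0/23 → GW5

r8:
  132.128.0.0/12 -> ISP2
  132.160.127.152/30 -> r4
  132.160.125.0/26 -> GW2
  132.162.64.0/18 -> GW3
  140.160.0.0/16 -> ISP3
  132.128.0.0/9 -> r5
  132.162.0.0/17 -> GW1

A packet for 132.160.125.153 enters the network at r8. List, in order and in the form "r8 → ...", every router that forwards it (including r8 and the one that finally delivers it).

At r8: longest match for 132.160.125.153 is 132.128.0.0/9 -> r5
At r5: longest match for 132.160.125.153 is 132.160.64.0/18 -> r7
At r7: longest match for 132.160.125.153 is 132.160.0.0/15 -> r4
At r4: longest match for 132.160.125.153 is 132.160.0.0/11 -> local delivery

r8 → r5 → r7 → r4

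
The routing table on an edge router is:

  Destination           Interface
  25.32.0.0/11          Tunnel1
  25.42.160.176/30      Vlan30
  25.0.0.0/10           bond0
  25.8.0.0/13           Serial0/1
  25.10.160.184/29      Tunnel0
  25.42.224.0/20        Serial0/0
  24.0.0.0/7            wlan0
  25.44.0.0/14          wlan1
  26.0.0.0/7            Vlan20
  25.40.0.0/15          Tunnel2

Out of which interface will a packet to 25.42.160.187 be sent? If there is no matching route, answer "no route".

Tunnel1

Routes whose prefix contains 25.42.160.187:
  24.0.0.0/7 (24.0.0.0 - 25.255.255.255) -> wlan0
  25.0.0.0/10 (25.0.0.0 - 25.63.255.255) -> bond0
  25.32.0.0/11 (25.32.0.0 - 25.63.255.255) -> Tunnel1
More-specific entries that do NOT match:
  25.42.160.176/30 (25.42.160.176 - 25.42.160.179) does not contain 25.42.160.187
  25.10.160.184/29 (25.10.160.184 - 25.10.160.191) does not contain 25.42.160.187
  25.42.224.0/20 (25.42.224.0 - 25.42.239.255) does not contain 25.42.160.187
  25.40.0.0/15 (25.40.0.0 - 25.41.255.255) does not contain 25.42.160.187
  25.44.0.0/14 (25.44.0.0 - 25.47.255.255) does not contain 25.42.160.187
  25.8.0.0/13 (25.8.0.0 - 25.15.255.255) does not contain 25.42.160.187
Longest matching prefix is /11 -> interface Tunnel1.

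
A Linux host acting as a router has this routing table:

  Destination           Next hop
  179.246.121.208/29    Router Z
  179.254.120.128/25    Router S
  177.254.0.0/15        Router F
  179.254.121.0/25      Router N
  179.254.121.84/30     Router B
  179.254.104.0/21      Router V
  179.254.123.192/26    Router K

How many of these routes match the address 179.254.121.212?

0

No listed prefix contains 179.254.121.212.
Total matching entries: 0.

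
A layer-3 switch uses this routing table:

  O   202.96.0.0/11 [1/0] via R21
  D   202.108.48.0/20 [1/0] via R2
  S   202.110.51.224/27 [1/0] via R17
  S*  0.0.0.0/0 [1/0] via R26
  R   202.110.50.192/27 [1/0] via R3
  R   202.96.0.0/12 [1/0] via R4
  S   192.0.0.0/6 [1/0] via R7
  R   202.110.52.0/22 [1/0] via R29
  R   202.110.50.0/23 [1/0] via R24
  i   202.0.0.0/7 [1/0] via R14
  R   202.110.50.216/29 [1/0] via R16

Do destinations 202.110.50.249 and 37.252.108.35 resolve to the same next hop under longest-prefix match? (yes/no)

no

202.110.50.249: longest match 202.110.50.0/23 -> R24
37.252.108.35: longest match 0.0.0.0/0 -> R26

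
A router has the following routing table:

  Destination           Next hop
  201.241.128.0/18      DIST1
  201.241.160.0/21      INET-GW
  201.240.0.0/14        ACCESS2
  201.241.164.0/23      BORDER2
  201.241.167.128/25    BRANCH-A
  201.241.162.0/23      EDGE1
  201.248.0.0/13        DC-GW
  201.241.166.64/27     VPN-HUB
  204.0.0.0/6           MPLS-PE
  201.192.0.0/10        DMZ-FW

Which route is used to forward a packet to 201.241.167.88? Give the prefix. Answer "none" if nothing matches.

Entries matching 201.241.167.88:
  201.192.0.0/10 (201.192.0.0 - 201.255.255.255)
  201.240.0.0/14 (201.240.0.0 - 201.243.255.255)
  201.241.128.0/18 (201.241.128.0 - 201.241.191.255)
  201.241.160.0/21 (201.241.160.0 - 201.241.167.255)
Most specific is 201.241.160.0/21.

201.241.160.0/21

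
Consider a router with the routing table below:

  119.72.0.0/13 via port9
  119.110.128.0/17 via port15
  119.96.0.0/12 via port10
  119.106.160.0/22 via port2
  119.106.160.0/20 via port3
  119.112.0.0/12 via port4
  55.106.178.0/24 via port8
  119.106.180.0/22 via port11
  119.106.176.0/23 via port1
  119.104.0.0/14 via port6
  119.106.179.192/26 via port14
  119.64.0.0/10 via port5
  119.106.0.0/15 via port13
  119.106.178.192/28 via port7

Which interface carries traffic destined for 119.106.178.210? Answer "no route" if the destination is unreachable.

Routes whose prefix contains 119.106.178.210:
  119.64.0.0/10 (119.64.0.0 - 119.127.255.255) -> port5
  119.96.0.0/12 (119.96.0.0 - 119.111.255.255) -> port10
  119.104.0.0/14 (119.104.0.0 - 119.107.255.255) -> port6
  119.106.0.0/15 (119.106.0.0 - 119.107.255.255) -> port13
More-specific entries that do NOT match:
  119.106.178.192/28 (119.106.178.192 - 119.106.178.207) does not contain 119.106.178.210
  119.106.179.192/26 (119.106.179.192 - 119.106.179.255) does not contain 119.106.178.210
  55.106.178.0/24 (55.106.178.0 - 55.106.178.255) does not contain 119.106.178.210
  119.106.176.0/23 (119.106.176.0 - 119.106.177.255) does not contain 119.106.178.210
  119.106.160.0/22 (119.106.160.0 - 119.106.163.255) does not contain 119.106.178.210
  119.106.180.0/22 (119.106.180.0 - 119.106.183.255) does not contain 119.106.178.210
  119.106.160.0/20 (119.106.160.0 - 119.106.175.255) does not contain 119.106.178.210
  119.110.128.0/17 (119.110.128.0 - 119.110.255.255) does not contain 119.106.178.210
Longest matching prefix is /15 -> interface port13.

port13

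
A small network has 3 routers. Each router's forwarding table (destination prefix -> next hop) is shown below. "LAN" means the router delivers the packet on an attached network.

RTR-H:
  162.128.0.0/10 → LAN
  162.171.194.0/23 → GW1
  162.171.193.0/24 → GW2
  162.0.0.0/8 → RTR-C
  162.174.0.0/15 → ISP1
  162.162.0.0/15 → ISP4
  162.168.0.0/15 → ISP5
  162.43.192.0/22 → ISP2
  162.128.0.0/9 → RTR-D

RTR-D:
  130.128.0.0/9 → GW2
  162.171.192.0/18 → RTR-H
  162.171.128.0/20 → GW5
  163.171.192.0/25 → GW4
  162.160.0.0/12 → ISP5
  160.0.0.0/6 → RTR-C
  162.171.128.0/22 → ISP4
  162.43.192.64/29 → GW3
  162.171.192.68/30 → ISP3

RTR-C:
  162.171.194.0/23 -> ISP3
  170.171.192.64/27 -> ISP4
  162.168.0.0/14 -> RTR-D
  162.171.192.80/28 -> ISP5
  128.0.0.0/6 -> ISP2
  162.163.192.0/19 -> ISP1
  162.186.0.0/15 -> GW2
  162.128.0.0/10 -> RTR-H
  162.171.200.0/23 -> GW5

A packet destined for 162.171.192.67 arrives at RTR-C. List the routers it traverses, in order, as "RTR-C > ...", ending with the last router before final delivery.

RTR-C > RTR-D > RTR-H

At RTR-C: longest match for 162.171.192.67 is 162.168.0.0/14 -> RTR-D
At RTR-D: longest match for 162.171.192.67 is 162.171.192.0/18 -> RTR-H
At RTR-H: longest match for 162.171.192.67 is 162.128.0.0/10 -> LAN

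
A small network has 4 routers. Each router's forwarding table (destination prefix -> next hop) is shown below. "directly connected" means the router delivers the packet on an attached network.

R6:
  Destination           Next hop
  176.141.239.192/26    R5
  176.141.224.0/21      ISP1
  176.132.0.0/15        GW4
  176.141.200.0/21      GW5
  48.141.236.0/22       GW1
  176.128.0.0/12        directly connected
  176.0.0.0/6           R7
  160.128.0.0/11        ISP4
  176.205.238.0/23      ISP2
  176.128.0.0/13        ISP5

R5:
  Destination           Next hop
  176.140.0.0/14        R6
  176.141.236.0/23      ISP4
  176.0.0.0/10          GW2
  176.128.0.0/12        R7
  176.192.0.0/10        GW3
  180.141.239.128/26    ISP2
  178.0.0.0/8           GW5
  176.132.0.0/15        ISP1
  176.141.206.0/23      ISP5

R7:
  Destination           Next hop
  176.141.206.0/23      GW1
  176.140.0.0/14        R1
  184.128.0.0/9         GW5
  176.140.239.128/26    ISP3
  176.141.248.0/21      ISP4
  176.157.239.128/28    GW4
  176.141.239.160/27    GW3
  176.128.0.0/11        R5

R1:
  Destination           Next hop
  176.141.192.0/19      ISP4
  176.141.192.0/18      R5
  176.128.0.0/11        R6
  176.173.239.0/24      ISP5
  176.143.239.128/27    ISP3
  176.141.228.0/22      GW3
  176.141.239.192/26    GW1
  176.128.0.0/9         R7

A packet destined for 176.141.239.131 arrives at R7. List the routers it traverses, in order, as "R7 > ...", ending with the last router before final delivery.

R7 > R1 > R5 > R6

At R7: longest match for 176.141.239.131 is 176.140.0.0/14 -> R1
At R1: longest match for 176.141.239.131 is 176.141.192.0/18 -> R5
At R5: longest match for 176.141.239.131 is 176.140.0.0/14 -> R6
At R6: longest match for 176.141.239.131 is 176.128.0.0/12 -> directly connected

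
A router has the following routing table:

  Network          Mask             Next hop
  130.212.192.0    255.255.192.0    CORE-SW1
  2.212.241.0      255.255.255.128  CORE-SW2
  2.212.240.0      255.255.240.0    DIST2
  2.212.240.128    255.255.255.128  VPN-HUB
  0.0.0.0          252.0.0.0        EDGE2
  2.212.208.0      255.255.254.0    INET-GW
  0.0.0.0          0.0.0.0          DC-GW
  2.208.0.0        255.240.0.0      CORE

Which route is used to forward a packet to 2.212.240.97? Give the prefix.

2.212.240.0/20

Entries matching 2.212.240.97:
  0.0.0.0/0 (default, matches everything)
  0.0.0.0/6 (0.0.0.0 - 3.255.255.255)
  2.208.0.0/12 (2.208.0.0 - 2.223.255.255)
  2.212.240.0/20 (2.212.240.0 - 2.212.255.255)
Most specific is 2.212.240.0/20.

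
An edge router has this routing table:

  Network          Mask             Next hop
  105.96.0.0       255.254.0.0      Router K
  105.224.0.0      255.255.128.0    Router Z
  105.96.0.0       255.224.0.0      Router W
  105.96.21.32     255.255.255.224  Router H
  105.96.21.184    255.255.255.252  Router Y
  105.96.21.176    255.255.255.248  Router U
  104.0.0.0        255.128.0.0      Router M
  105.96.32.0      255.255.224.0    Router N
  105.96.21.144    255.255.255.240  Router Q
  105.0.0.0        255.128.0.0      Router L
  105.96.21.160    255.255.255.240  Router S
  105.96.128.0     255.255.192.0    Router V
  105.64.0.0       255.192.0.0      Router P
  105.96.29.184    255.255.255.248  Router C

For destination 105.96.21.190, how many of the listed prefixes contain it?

Prefixes containing 105.96.21.190:
  105.0.0.0/9 (105.0.0.0 - 105.127.255.255)
  105.64.0.0/10 (105.64.0.0 - 105.127.255.255)
  105.96.0.0/11 (105.96.0.0 - 105.127.255.255)
  105.96.0.0/15 (105.96.0.0 - 105.97.255.255)
Total matching entries: 4.

4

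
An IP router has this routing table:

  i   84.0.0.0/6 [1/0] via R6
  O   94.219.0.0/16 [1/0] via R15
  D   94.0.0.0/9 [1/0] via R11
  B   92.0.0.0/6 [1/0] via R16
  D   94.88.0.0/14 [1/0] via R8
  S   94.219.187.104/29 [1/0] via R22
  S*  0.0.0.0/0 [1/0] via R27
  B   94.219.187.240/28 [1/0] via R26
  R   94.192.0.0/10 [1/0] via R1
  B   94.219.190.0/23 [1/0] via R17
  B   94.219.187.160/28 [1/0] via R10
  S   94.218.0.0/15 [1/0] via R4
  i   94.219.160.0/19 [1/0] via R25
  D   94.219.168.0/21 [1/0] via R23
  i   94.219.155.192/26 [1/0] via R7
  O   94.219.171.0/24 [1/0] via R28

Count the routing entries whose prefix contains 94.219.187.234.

6

Prefixes containing 94.219.187.234:
  0.0.0.0/0 (default, matches everything)
  92.0.0.0/6 (92.0.0.0 - 95.255.255.255)
  94.192.0.0/10 (94.192.0.0 - 94.255.255.255)
  94.218.0.0/15 (94.218.0.0 - 94.219.255.255)
  94.219.0.0/16 (94.219.0.0 - 94.219.255.255)
  94.219.160.0/19 (94.219.160.0 - 94.219.191.255)
Total matching entries: 6.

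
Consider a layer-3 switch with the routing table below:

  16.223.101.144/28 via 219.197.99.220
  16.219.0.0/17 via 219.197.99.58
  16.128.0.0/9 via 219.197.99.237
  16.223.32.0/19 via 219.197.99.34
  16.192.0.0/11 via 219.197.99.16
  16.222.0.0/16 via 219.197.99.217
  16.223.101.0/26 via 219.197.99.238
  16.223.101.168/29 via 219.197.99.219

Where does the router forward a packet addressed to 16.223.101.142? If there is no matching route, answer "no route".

Routes whose prefix contains 16.223.101.142:
  16.128.0.0/9 (16.128.0.0 - 16.255.255.255) -> 219.197.99.237
  16.192.0.0/11 (16.192.0.0 - 16.223.255.255) -> 219.197.99.16
More-specific entries that do NOT match:
  16.223.101.168/29 (16.223.101.168 - 16.223.101.175) does not contain 16.223.101.142
  16.223.101.144/28 (16.223.101.144 - 16.223.101.159) does not contain 16.223.101.142
  16.223.101.0/26 (16.223.101.0 - 16.223.101.63) does not contain 16.223.101.142
  16.223.32.0/19 (16.223.32.0 - 16.223.63.255) does not contain 16.223.101.142
  16.219.0.0/17 (16.219.0.0 - 16.219.127.255) does not contain 16.223.101.142
  16.222.0.0/16 (16.222.0.0 - 16.222.255.255) does not contain 16.223.101.142
Longest matching prefix is /11 -> next hop 219.197.99.16.

219.197.99.16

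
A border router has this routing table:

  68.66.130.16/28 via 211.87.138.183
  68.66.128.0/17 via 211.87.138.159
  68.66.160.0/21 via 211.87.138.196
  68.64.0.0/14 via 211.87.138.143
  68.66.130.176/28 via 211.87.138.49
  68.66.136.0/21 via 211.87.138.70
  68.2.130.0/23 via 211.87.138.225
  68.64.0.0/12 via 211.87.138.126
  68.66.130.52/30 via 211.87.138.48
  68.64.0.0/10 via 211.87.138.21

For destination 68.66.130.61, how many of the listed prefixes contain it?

Prefixes containing 68.66.130.61:
  68.64.0.0/10 (68.64.0.0 - 68.127.255.255)
  68.64.0.0/12 (68.64.0.0 - 68.79.255.255)
  68.64.0.0/14 (68.64.0.0 - 68.67.255.255)
  68.66.128.0/17 (68.66.128.0 - 68.66.255.255)
Total matching entries: 4.

4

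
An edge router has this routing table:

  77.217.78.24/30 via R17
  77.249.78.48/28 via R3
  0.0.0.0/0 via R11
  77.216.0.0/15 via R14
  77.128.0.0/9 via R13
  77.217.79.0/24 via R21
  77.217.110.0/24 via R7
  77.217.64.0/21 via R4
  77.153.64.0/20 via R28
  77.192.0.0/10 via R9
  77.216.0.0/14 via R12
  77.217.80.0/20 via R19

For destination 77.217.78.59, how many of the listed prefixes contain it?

Prefixes containing 77.217.78.59:
  0.0.0.0/0 (default, matches everything)
  77.128.0.0/9 (77.128.0.0 - 77.255.255.255)
  77.192.0.0/10 (77.192.0.0 - 77.255.255.255)
  77.216.0.0/14 (77.216.0.0 - 77.219.255.255)
  77.216.0.0/15 (77.216.0.0 - 77.217.255.255)
Total matching entries: 5.

5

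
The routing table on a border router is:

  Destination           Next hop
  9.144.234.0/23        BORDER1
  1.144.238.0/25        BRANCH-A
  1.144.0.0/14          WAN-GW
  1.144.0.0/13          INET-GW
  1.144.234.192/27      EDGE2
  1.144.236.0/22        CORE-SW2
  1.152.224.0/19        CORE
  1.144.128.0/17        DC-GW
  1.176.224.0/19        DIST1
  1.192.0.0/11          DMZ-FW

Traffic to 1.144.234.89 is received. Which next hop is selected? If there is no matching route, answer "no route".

Routes whose prefix contains 1.144.234.89:
  1.144.0.0/13 (1.144.0.0 - 1.151.255.255) -> INET-GW
  1.144.0.0/14 (1.144.0.0 - 1.147.255.255) -> WAN-GW
  1.144.128.0/17 (1.144.128.0 - 1.144.255.255) -> DC-GW
More-specific entries that do NOT match:
  1.144.234.192/27 (1.144.234.192 - 1.144.234.223) does not contain 1.144.234.89
  1.144.238.0/25 (1.144.238.0 - 1.144.238.127) does not contain 1.144.234.89
  9.144.234.0/23 (9.144.234.0 - 9.144.235.255) does not contain 1.144.234.89
  1.144.236.0/22 (1.144.236.0 - 1.144.239.255) does not contain 1.144.234.89
  1.152.224.0/19 (1.152.224.0 - 1.152.255.255) does not contain 1.144.234.89
  1.176.224.0/19 (1.176.224.0 - 1.176.255.255) does not contain 1.144.234.89
Longest matching prefix is /17 -> next hop DC-GW.

DC-GW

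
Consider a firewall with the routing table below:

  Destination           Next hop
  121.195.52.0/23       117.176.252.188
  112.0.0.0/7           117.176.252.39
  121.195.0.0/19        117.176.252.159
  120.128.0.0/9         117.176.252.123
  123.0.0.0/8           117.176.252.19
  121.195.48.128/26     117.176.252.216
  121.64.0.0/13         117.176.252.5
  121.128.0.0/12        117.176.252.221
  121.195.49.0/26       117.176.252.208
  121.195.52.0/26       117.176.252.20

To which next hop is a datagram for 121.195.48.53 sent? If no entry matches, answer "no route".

no route

No entry's prefix contains 121.195.48.53; there is no default route.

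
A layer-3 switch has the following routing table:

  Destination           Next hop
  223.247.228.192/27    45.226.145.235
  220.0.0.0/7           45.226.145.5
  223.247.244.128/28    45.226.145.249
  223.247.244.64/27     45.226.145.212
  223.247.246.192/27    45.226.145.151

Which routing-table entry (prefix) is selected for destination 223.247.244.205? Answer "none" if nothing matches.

223.247.244.205 is outside every listed prefix and there is no default route.

none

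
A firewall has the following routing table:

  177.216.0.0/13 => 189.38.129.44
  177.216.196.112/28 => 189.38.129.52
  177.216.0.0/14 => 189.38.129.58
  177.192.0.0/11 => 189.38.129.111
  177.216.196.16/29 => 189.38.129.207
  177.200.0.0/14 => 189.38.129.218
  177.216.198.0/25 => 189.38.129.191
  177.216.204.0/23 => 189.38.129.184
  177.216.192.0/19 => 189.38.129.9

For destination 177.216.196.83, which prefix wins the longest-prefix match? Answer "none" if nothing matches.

177.216.192.0/19

Entries matching 177.216.196.83:
  177.192.0.0/11 (177.192.0.0 - 177.223.255.255)
  177.216.0.0/13 (177.216.0.0 - 177.223.255.255)
  177.216.0.0/14 (177.216.0.0 - 177.219.255.255)
  177.216.192.0/19 (177.216.192.0 - 177.216.223.255)
Most specific is 177.216.192.0/19.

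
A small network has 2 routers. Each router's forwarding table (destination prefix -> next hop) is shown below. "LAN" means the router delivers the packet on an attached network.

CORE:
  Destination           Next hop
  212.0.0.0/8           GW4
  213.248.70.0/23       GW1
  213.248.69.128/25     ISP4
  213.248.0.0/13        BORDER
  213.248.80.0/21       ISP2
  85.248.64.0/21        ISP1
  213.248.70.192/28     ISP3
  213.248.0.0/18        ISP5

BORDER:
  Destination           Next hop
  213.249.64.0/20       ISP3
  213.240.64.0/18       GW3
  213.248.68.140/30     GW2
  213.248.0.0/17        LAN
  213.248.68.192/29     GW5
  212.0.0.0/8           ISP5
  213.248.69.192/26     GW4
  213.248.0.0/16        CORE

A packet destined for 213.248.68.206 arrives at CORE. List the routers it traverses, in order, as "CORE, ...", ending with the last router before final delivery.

At CORE: longest match for 213.248.68.206 is 213.248.0.0/13 -> BORDER
At BORDER: longest match for 213.248.68.206 is 213.248.0.0/17 -> LAN

CORE, BORDER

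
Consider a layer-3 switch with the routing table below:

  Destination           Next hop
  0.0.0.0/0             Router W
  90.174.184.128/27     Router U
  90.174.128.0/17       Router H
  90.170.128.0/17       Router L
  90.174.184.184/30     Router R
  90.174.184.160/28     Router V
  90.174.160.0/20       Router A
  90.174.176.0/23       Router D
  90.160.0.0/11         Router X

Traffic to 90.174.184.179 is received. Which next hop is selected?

Router H

Routes whose prefix contains 90.174.184.179:
  0.0.0.0/0 (default, matches everything) -> Router W
  90.160.0.0/11 (90.160.0.0 - 90.191.255.255) -> Router X
  90.174.128.0/17 (90.174.128.0 - 90.174.255.255) -> Router H
More-specific entries that do NOT match:
  90.174.184.184/30 (90.174.184.184 - 90.174.184.187) does not contain 90.174.184.179
  90.174.184.160/28 (90.174.184.160 - 90.174.184.175) does not contain 90.174.184.179
  90.174.184.128/27 (90.174.184.128 - 90.174.184.159) does not contain 90.174.184.179
  90.174.176.0/23 (90.174.176.0 - 90.174.177.255) does not contain 90.174.184.179
  90.174.160.0/20 (90.174.160.0 - 90.174.175.255) does not contain 90.174.184.179
Longest matching prefix is /17 -> next hop Router H.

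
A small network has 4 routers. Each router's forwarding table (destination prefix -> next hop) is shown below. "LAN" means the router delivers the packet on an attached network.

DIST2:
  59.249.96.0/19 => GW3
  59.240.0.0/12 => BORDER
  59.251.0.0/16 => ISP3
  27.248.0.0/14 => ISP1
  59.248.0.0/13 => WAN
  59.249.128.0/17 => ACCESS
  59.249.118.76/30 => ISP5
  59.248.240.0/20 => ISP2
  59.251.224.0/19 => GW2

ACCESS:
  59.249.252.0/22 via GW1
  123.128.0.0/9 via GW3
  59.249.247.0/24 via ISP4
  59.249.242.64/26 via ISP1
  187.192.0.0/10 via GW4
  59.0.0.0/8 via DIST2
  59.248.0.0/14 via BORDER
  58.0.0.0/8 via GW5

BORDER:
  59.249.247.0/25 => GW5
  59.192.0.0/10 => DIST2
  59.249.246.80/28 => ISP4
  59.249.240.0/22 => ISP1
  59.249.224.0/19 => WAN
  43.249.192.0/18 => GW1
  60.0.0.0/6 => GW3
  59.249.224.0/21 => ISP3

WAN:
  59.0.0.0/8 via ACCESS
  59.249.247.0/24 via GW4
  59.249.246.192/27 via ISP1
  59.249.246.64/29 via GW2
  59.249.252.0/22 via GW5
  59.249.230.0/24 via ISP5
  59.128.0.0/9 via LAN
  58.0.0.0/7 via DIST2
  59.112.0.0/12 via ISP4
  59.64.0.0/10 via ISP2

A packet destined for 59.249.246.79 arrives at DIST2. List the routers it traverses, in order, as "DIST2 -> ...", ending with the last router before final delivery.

At DIST2: longest match for 59.249.246.79 is 59.249.128.0/17 -> ACCESS
At ACCESS: longest match for 59.249.246.79 is 59.248.0.0/14 -> BORDER
At BORDER: longest match for 59.249.246.79 is 59.249.224.0/19 -> WAN
At WAN: longest match for 59.249.246.79 is 59.128.0.0/9 -> LAN

DIST2 -> ACCESS -> BORDER -> WAN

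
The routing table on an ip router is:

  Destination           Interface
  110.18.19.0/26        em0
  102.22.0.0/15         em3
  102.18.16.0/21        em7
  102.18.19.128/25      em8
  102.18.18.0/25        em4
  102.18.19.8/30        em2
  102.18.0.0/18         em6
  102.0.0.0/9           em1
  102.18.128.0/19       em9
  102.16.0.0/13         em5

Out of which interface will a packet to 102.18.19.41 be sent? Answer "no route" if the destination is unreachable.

em7

Routes whose prefix contains 102.18.19.41:
  102.0.0.0/9 (102.0.0.0 - 102.127.255.255) -> em1
  102.16.0.0/13 (102.16.0.0 - 102.23.255.255) -> em5
  102.18.0.0/18 (102.18.0.0 - 102.18.63.255) -> em6
  102.18.16.0/21 (102.18.16.0 - 102.18.23.255) -> em7
More-specific entries that do NOT match:
  102.18.19.8/30 (102.18.19.8 - 102.18.19.11) does not contain 102.18.19.41
  110.18.19.0/26 (110.18.19.0 - 110.18.19.63) does not contain 102.18.19.41
  102.18.19.128/25 (102.18.19.128 - 102.18.19.255) does not contain 102.18.19.41
  102.18.18.0/25 (102.18.18.0 - 102.18.18.127) does not contain 102.18.19.41
Longest matching prefix is /21 -> interface em7.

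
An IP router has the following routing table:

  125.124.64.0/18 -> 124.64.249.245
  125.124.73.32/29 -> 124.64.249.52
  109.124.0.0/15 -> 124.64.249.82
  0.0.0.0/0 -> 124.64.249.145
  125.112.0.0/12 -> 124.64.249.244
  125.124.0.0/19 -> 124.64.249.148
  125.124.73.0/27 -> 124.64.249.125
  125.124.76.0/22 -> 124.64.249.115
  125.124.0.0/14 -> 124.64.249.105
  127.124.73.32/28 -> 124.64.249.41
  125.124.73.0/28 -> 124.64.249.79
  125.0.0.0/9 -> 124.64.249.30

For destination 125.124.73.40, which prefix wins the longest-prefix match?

Entries matching 125.124.73.40:
  0.0.0.0/0 (default, matches everything)
  125.0.0.0/9 (125.0.0.0 - 125.127.255.255)
  125.112.0.0/12 (125.112.0.0 - 125.127.255.255)
  125.124.0.0/14 (125.124.0.0 - 125.127.255.255)
  125.124.64.0/18 (125.124.64.0 - 125.124.127.255)
Most specific is 125.124.64.0/18.

125.124.64.0/18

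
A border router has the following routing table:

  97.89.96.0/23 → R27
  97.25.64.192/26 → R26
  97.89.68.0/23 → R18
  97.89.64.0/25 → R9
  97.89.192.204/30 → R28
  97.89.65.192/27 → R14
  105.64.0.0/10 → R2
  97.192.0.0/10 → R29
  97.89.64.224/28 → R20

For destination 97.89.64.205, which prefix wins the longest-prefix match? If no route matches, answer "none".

97.89.64.205 is outside every listed prefix and there is no default route.

none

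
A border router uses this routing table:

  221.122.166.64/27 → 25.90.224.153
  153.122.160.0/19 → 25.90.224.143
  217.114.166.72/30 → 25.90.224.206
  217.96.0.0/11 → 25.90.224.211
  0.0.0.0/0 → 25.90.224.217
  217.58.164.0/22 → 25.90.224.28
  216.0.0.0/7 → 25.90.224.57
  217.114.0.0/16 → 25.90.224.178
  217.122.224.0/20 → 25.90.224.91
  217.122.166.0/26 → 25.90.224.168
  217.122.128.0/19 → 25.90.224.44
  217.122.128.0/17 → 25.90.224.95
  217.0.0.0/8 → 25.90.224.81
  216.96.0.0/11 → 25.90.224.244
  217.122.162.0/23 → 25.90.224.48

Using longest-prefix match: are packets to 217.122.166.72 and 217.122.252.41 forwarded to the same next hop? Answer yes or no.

217.122.166.72: longest match 217.122.128.0/17 -> 25.90.224.95
217.122.252.41: longest match 217.122.128.0/17 -> 25.90.224.95

yes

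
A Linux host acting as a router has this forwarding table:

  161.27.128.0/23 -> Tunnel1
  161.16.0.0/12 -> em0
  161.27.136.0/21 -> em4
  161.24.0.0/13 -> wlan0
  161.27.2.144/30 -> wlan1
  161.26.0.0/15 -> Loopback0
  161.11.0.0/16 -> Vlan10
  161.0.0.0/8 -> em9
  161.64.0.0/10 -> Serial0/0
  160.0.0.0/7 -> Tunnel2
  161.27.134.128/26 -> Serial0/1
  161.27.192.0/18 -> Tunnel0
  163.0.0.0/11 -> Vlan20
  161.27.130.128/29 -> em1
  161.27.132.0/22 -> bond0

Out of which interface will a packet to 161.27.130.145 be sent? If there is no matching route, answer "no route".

Loopback0

Routes whose prefix contains 161.27.130.145:
  160.0.0.0/7 (160.0.0.0 - 161.255.255.255) -> Tunnel2
  161.0.0.0/8 (161.0.0.0 - 161.255.255.255) -> em9
  161.16.0.0/12 (161.16.0.0 - 161.31.255.255) -> em0
  161.24.0.0/13 (161.24.0.0 - 161.31.255.255) -> wlan0
  161.26.0.0/15 (161.26.0.0 - 161.27.255.255) -> Loopback0
More-specific entries that do NOT match:
  161.27.2.144/30 (161.27.2.144 - 161.27.2.147) does not contain 161.27.130.145
  161.27.130.128/29 (161.27.130.128 - 161.27.130.135) does not contain 161.27.130.145
  161.27.134.128/26 (161.27.134.128 - 161.27.134.191) does not contain 161.27.130.145
  161.27.128.0/23 (161.27.128.0 - 161.27.129.255) does not contain 161.27.130.145
  161.27.132.0/22 (161.27.132.0 - 161.27.135.255) does not contain 161.27.130.145
  161.27.136.0/21 (161.27.136.0 - 161.27.143.255) does not contain 161.27.130.145
  161.27.192.0/18 (161.27.192.0 - 161.27.255.255) does not contain 161.27.130.145
  161.11.0.0/16 (161.11.0.0 - 161.11.255.255) does not contain 161.27.130.145
Longest matching prefix is /15 -> interface Loopback0.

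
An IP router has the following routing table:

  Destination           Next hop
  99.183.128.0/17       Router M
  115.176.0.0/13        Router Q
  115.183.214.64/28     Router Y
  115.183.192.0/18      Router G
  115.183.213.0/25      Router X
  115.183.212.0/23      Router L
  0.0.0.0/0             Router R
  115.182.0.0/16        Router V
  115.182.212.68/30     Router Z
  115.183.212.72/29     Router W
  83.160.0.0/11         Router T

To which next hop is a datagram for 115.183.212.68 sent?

Routes whose prefix contains 115.183.212.68:
  0.0.0.0/0 (default, matches everything) -> Router R
  115.176.0.0/13 (115.176.0.0 - 115.183.255.255) -> Router Q
  115.183.192.0/18 (115.183.192.0 - 115.183.255.255) -> Router G
  115.183.212.0/23 (115.183.212.0 - 115.183.213.255) -> Router L
More-specific entries that do NOT match:
  115.182.212.68/30 (115.182.212.68 - 115.182.212.71) does not contain 115.183.212.68
  115.183.212.72/29 (115.183.212.72 - 115.183.212.79) does not contain 115.183.212.68
  115.183.214.64/28 (115.183.214.64 - 115.183.214.79) does not contain 115.183.212.68
  115.183.213.0/25 (115.183.213.0 - 115.183.213.127) does not contain 115.183.212.68
Longest matching prefix is /23 -> next hop Router L.

Router L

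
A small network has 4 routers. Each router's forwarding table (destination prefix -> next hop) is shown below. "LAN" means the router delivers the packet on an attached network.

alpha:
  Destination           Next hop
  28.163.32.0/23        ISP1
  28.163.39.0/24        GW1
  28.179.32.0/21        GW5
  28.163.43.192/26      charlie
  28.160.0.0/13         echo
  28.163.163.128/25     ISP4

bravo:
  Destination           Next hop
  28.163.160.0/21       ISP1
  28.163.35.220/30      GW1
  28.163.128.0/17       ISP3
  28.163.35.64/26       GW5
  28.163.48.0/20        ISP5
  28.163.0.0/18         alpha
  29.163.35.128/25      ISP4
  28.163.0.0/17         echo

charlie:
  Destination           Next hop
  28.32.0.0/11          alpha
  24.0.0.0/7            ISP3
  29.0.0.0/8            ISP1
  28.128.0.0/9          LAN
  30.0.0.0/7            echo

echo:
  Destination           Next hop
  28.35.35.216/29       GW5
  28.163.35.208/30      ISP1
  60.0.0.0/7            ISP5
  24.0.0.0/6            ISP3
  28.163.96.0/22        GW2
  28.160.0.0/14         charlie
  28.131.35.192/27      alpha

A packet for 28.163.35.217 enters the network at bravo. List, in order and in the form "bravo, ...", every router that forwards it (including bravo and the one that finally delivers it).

At bravo: longest match for 28.163.35.217 is 28.163.0.0/18 -> alpha
At alpha: longest match for 28.163.35.217 is 28.160.0.0/13 -> echo
At echo: longest match for 28.163.35.217 is 28.160.0.0/14 -> charlie
At charlie: longest match for 28.163.35.217 is 28.128.0.0/9 -> LAN

bravo, alpha, echo, charlie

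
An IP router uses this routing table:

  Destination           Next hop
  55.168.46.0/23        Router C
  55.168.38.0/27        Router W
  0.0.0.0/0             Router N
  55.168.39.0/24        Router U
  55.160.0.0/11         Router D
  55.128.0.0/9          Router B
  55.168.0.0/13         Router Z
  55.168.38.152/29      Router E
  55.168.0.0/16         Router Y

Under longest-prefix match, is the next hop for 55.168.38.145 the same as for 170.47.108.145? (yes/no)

55.168.38.145: longest match 55.168.0.0/16 -> Router Y
170.47.108.145: longest match 0.0.0.0/0 -> Router N

no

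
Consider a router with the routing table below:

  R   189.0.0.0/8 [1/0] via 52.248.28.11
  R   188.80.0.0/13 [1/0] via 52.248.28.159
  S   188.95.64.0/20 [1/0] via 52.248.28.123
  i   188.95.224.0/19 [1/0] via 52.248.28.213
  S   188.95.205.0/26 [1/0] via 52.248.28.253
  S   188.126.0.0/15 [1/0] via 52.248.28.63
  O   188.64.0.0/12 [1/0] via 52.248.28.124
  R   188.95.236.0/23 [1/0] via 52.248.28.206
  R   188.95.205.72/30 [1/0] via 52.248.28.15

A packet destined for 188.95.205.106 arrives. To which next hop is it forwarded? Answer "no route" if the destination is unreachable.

no route

No entry's prefix contains 188.95.205.106; there is no default route.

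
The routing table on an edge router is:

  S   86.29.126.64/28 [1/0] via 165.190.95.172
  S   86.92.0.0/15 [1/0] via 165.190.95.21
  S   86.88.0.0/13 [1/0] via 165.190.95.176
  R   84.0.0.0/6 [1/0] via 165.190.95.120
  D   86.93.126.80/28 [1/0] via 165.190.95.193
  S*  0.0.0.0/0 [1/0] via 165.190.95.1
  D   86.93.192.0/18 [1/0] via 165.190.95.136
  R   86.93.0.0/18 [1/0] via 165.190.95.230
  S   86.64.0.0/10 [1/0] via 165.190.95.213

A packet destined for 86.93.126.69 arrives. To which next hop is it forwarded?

165.190.95.21

Routes whose prefix contains 86.93.126.69:
  0.0.0.0/0 (default, matches everything) -> 165.190.95.1
  84.0.0.0/6 (84.0.0.0 - 87.255.255.255) -> 165.190.95.120
  86.64.0.0/10 (86.64.0.0 - 86.127.255.255) -> 165.190.95.213
  86.88.0.0/13 (86.88.0.0 - 86.95.255.255) -> 165.190.95.176
  86.92.0.0/15 (86.92.0.0 - 86.93.255.255) -> 165.190.95.21
More-specific entries that do NOT match:
  86.29.126.64/28 (86.29.126.64 - 86.29.126.79) does not contain 86.93.126.69
  86.93.126.80/28 (86.93.126.80 - 86.93.126.95) does not contain 86.93.126.69
  86.93.192.0/18 (86.93.192.0 - 86.93.255.255) does not contain 86.93.126.69
  86.93.0.0/18 (86.93.0.0 - 86.93.63.255) does not contain 86.93.126.69
Longest matching prefix is /15 -> next hop 165.190.95.21.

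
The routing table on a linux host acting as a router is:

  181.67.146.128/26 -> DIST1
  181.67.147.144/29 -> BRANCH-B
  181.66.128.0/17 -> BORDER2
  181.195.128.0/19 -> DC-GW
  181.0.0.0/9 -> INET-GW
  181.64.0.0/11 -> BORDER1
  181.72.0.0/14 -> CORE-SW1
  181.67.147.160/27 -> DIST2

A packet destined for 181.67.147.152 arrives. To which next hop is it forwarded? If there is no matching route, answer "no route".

Routes whose prefix contains 181.67.147.152:
  181.0.0.0/9 (181.0.0.0 - 181.127.255.255) -> INET-GW
  181.64.0.0/11 (181.64.0.0 - 181.95.255.255) -> BORDER1
More-specific entries that do NOT match:
  181.67.147.144/29 (181.67.147.144 - 181.67.147.151) does not contain 181.67.147.152
  181.67.147.160/27 (181.67.147.160 - 181.67.147.191) does not contain 181.67.147.152
  181.67.146.128/26 (181.67.146.128 - 181.67.146.191) does not contain 181.67.147.152
  181.195.128.0/19 (181.195.128.0 - 181.195.159.255) does not contain 181.67.147.152
  181.66.128.0/17 (181.66.128.0 - 181.66.255.255) does not contain 181.67.147.152
  181.72.0.0/14 (181.72.0.0 - 181.75.255.255) does not contain 181.67.147.152
Longest matching prefix is /11 -> next hop BORDER1.

BORDER1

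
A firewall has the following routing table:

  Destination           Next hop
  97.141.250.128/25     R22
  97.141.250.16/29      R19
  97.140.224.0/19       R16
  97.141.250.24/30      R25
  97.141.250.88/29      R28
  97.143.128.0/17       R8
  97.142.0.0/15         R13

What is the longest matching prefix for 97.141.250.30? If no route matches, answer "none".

97.141.250.30 is outside every listed prefix and there is no default route.

none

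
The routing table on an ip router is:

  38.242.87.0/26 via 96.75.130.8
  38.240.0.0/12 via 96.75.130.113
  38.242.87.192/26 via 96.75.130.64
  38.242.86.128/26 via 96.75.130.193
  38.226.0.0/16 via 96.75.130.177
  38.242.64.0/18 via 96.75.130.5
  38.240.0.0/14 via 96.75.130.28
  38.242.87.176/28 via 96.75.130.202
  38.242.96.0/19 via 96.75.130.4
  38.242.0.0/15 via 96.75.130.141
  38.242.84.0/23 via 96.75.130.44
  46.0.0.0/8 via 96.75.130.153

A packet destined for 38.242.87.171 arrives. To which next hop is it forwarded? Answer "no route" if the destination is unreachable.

96.75.130.5

Routes whose prefix contains 38.242.87.171:
  38.240.0.0/12 (38.240.0.0 - 38.255.255.255) -> 96.75.130.113
  38.240.0.0/14 (38.240.0.0 - 38.243.255.255) -> 96.75.130.28
  38.242.0.0/15 (38.242.0.0 - 38.243.255.255) -> 96.75.130.141
  38.242.64.0/18 (38.242.64.0 - 38.242.127.255) -> 96.75.130.5
More-specific entries that do NOT match:
  38.242.87.176/28 (38.242.87.176 - 38.242.87.191) does not contain 38.242.87.171
  38.242.87.0/26 (38.242.87.0 - 38.242.87.63) does not contain 38.242.87.171
  38.242.87.192/26 (38.242.87.192 - 38.242.87.255) does not contain 38.242.87.171
  38.242.86.128/26 (38.242.86.128 - 38.242.86.191) does not contain 38.242.87.171
  38.242.84.0/23 (38.242.84.0 - 38.242.85.255) does not contain 38.242.87.171
  38.242.96.0/19 (38.242.96.0 - 38.242.127.255) does not contain 38.242.87.171
Longest matching prefix is /18 -> next hop 96.75.130.5.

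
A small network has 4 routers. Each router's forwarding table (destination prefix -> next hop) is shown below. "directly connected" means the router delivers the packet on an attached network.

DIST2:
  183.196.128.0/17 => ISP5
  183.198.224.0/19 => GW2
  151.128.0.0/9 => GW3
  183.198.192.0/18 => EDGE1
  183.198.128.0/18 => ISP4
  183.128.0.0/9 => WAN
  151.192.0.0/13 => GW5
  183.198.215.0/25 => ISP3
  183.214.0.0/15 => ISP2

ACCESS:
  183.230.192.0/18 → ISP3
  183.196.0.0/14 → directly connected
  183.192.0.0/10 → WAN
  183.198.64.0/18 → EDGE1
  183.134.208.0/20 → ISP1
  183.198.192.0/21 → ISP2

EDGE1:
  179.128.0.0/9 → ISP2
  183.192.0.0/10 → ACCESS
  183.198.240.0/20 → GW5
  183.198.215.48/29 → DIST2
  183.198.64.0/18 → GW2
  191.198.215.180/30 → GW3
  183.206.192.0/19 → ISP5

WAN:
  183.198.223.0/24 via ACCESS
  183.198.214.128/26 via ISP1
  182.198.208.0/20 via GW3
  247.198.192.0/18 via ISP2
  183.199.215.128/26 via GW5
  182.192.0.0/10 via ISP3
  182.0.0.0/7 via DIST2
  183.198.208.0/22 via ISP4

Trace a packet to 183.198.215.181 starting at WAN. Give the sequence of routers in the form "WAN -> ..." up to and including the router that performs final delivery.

WAN -> DIST2 -> EDGE1 -> ACCESS

At WAN: longest match for 183.198.215.181 is 182.0.0.0/7 -> DIST2
At DIST2: longest match for 183.198.215.181 is 183.198.192.0/18 -> EDGE1
At EDGE1: longest match for 183.198.215.181 is 183.192.0.0/10 -> ACCESS
At ACCESS: longest match for 183.198.215.181 is 183.196.0.0/14 -> directly connected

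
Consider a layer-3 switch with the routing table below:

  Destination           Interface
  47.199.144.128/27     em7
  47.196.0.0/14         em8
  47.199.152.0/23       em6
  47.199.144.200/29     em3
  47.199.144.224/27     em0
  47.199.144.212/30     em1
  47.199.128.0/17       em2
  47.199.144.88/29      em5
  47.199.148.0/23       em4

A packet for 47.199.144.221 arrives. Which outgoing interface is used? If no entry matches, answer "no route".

em2

Routes whose prefix contains 47.199.144.221:
  47.196.0.0/14 (47.196.0.0 - 47.199.255.255) -> em8
  47.199.128.0/17 (47.199.128.0 - 47.199.255.255) -> em2
More-specific entries that do NOT match:
  47.199.144.212/30 (47.199.144.212 - 47.199.144.215) does not contain 47.199.144.221
  47.199.144.200/29 (47.199.144.200 - 47.199.144.207) does not contain 47.199.144.221
  47.199.144.88/29 (47.199.144.88 - 47.199.144.95) does not contain 47.199.144.221
  47.199.144.128/27 (47.199.144.128 - 47.199.144.159) does not contain 47.199.144.221
  47.199.144.224/27 (47.199.144.224 - 47.199.144.255) does not contain 47.199.144.221
  47.199.152.0/23 (47.199.152.0 - 47.199.153.255) does not contain 47.199.144.221
  47.199.148.0/23 (47.199.148.0 - 47.199.149.255) does not contain 47.199.144.221
Longest matching prefix is /17 -> interface em2.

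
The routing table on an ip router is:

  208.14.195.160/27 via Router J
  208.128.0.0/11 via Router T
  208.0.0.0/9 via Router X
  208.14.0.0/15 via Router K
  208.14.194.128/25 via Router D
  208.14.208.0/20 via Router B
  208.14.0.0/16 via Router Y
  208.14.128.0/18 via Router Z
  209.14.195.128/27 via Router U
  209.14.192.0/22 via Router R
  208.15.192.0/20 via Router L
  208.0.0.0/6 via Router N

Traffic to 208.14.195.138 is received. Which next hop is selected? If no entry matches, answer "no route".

Routes whose prefix contains 208.14.195.138:
  208.0.0.0/6 (208.0.0.0 - 211.255.255.255) -> Router N
  208.0.0.0/9 (208.0.0.0 - 208.127.255.255) -> Router X
  208.14.0.0/15 (208.14.0.0 - 208.15.255.255) -> Router K
  208.14.0.0/16 (208.14.0.0 - 208.14.255.255) -> Router Y
More-specific entries that do NOT match:
  208.14.195.160/27 (208.14.195.160 - 208.14.195.191) does not contain 208.14.195.138
  209.14.195.128/27 (209.14.195.128 - 209.14.195.159) does not contain 208.14.195.138
  208.14.194.128/25 (208.14.194.128 - 208.14.194.255) does not contain 208.14.195.138
  209.14.192.0/22 (209.14.192.0 - 209.14.195.255) does not contain 208.14.195.138
  208.14.208.0/20 (208.14.208.0 - 208.14.223.255) does not contain 208.14.195.138
  208.15.192.0/20 (208.15.192.0 - 208.15.207.255) does not contain 208.14.195.138
  208.14.128.0/18 (208.14.128.0 - 208.14.191.255) does not contain 208.14.195.138
Longest matching prefix is /16 -> next hop Router Y.

Router Y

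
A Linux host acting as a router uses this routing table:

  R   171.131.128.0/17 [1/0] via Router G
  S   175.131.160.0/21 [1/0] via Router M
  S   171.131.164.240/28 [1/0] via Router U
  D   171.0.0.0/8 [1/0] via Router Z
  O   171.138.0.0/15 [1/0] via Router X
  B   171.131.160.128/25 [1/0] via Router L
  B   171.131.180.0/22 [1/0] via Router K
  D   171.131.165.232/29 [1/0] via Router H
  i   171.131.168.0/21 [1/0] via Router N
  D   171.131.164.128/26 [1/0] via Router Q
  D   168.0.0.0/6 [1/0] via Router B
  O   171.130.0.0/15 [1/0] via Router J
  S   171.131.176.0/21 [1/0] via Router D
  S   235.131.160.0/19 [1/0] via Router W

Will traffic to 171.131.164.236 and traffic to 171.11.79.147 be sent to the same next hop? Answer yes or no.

171.131.164.236: longest match 171.131.128.0/17 -> Router G
171.11.79.147: longest match 171.0.0.0/8 -> Router Z

no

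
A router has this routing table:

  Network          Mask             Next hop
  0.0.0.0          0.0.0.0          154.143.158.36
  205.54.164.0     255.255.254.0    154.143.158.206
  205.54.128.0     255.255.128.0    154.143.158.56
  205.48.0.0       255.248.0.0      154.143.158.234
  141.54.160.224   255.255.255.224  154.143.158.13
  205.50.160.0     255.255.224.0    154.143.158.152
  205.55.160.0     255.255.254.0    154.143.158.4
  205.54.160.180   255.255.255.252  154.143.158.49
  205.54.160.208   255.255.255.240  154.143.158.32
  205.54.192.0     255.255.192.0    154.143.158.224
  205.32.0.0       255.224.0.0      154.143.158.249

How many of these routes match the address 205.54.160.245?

Prefixes containing 205.54.160.245:
  0.0.0.0/0 (default, matches everything)
  205.32.0.0/11 (205.32.0.0 - 205.63.255.255)
  205.48.0.0/13 (205.48.0.0 - 205.55.255.255)
  205.54.128.0/17 (205.54.128.0 - 205.54.255.255)
Total matching entries: 4.

4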